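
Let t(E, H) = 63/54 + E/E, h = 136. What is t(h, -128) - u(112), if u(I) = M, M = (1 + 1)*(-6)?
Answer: 85/6 ≈ 14.167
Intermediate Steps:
M = -12 (M = 2*(-6) = -12)
u(I) = -12
t(E, H) = 13/6 (t(E, H) = 63*(1/54) + 1 = 7/6 + 1 = 13/6)
t(h, -128) - u(112) = 13/6 - 1*(-12) = 13/6 + 12 = 85/6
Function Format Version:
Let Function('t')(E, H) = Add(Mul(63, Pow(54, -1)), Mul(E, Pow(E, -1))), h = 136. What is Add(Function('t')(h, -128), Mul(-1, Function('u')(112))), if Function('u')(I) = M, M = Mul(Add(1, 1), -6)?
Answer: Rational(85, 6) ≈ 14.167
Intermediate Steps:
M = -12 (M = Mul(2, -6) = -12)
Function('u')(I) = -12
Function('t')(E, H) = Rational(13, 6) (Function('t')(E, H) = Add(Mul(63, Rational(1, 54)), 1) = Add(Rational(7, 6), 1) = Rational(13, 6))
Add(Function('t')(h, -128), Mul(-1, Function('u')(112))) = Add(Rational(13, 6), Mul(-1, -12)) = Add(Rational(13, 6), 12) = Rational(85, 6)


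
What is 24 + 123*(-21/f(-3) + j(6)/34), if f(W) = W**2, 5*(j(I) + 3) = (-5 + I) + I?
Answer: -22847/85 ≈ -268.79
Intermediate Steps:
j(I) = -4 + 2*I/5 (j(I) = -3 + ((-5 + I) + I)/5 = -3 + (-5 + 2*I)/5 = -3 + (-1 + 2*I/5) = -4 + 2*I/5)
24 + 123*(-21/f(-3) + j(6)/34) = 24 + 123*(-21/((-3)**2) + (-4 + (2/5)*6)/34) = 24 + 123*(-21/9 + (-4 + 12/5)*(1/34)) = 24 + 123*(-21*1/9 - 8/5*1/34) = 24 + 123*(-7/3 - 4/85) = 24 + 123*(-607/255) = 24 - 24887/85 = -22847/85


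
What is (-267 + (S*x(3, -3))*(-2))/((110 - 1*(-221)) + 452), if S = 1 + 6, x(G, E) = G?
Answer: -103/261 ≈ -0.39464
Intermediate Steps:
S = 7
(-267 + (S*x(3, -3))*(-2))/((110 - 1*(-221)) + 452) = (-267 + (7*3)*(-2))/((110 - 1*(-221)) + 452) = (-267 + 21*(-2))/((110 + 221) + 452) = (-267 - 42)/(331 + 452) = -309/783 = -309*1/783 = -103/261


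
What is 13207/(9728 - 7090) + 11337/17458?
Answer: 65118703/11513551 ≈ 5.6558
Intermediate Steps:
13207/(9728 - 7090) + 11337/17458 = 13207/2638 + 11337*(1/17458) = 13207*(1/2638) + 11337/17458 = 13207/2638 + 11337/17458 = 65118703/11513551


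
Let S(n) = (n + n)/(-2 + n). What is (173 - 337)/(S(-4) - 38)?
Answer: 246/55 ≈ 4.4727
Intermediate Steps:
S(n) = 2*n/(-2 + n) (S(n) = (2*n)/(-2 + n) = 2*n/(-2 + n))
(173 - 337)/(S(-4) - 38) = (173 - 337)/(2*(-4)/(-2 - 4) - 38) = -164/(2*(-4)/(-6) - 38) = -164/(2*(-4)*(-1/6) - 38) = -164/(4/3 - 38) = -164/(-110/3) = -164*(-3/110) = 246/55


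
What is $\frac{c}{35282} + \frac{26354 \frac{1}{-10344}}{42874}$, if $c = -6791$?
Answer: $- \frac{57935793937}{300907053096} \approx -0.19254$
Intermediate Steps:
$\frac{c}{35282} + \frac{26354 \frac{1}{-10344}}{42874} = - \frac{6791}{35282} + \frac{26354 \frac{1}{-10344}}{42874} = \left(-6791\right) \frac{1}{35282} + 26354 \left(- \frac{1}{10344}\right) \frac{1}{42874} = - \frac{6791}{35282} - \frac{13177}{221744328} = - \frac{57935793937}{300907053096}$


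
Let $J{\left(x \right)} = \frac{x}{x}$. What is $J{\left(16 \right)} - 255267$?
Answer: $-255266$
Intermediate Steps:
$J{\left(x \right)} = 1$
$J{\left(16 \right)} - 255267 = 1 - 255267 = -255266$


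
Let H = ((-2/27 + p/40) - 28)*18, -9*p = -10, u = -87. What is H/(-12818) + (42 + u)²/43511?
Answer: 22117963/257411076 ≈ 0.085925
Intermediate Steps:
p = 10/9 (p = -⅑*(-10) = 10/9 ≈ 1.1111)
H = -3029/6 (H = ((-2/27 + (10/9)/40) - 28)*18 = ((-2*1/27 + (10/9)*(1/40)) - 28)*18 = ((-2/27 + 1/36) - 28)*18 = (-5/108 - 28)*18 = -3029/108*18 = -3029/6 ≈ -504.83)
H/(-12818) + (42 + u)²/43511 = -3029/6/(-12818) + (42 - 87)²/43511 = -3029/6*(-1/12818) + (-45)²*(1/43511) = 233/5916 + 2025*(1/43511) = 233/5916 + 2025/43511 = 22117963/257411076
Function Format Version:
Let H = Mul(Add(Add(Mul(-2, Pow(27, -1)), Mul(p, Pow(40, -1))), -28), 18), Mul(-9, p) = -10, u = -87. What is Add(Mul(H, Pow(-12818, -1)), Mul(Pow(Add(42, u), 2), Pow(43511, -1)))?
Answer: Rational(22117963, 257411076) ≈ 0.085925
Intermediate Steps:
p = Rational(10, 9) (p = Mul(Rational(-1, 9), -10) = Rational(10, 9) ≈ 1.1111)
H = Rational(-3029, 6) (H = Mul(Add(Add(Mul(-2, Pow(27, -1)), Mul(Rational(10, 9), Pow(40, -1))), -28), 18) = Mul(Add(Add(Mul(-2, Rational(1, 27)), Mul(Rational(10, 9), Rational(1, 40))), -28), 18) = Mul(Add(Add(Rational(-2, 27), Rational(1, 36)), -28), 18) = Mul(Add(Rational(-5, 108), -28), 18) = Mul(Rational(-3029, 108), 18) = Rational(-3029, 6) ≈ -504.83)
Add(Mul(H, Pow(-12818, -1)), Mul(Pow(Add(42, u), 2), Pow(43511, -1))) = Add(Mul(Rational(-3029, 6), Pow(-12818, -1)), Mul(Pow(Add(42, -87), 2), Pow(43511, -1))) = Add(Mul(Rational(-3029, 6), Rational(-1, 12818)), Mul(Pow(-45, 2), Rational(1, 43511))) = Add(Rational(233, 5916), Mul(2025, Rational(1, 43511))) = Add(Rational(233, 5916), Rational(2025, 43511)) = Rational(22117963, 257411076)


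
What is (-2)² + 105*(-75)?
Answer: -7871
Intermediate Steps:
(-2)² + 105*(-75) = 4 - 7875 = -7871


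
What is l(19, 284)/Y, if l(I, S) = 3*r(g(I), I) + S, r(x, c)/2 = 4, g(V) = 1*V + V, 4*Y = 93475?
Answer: 1232/93475 ≈ 0.013180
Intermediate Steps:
Y = 93475/4 (Y = (¼)*93475 = 93475/4 ≈ 23369.)
g(V) = 2*V (g(V) = V + V = 2*V)
r(x, c) = 8 (r(x, c) = 2*4 = 8)
l(I, S) = 24 + S (l(I, S) = 3*8 + S = 24 + S)
l(19, 284)/Y = (24 + 284)/(93475/4) = 308*(4/93475) = 1232/93475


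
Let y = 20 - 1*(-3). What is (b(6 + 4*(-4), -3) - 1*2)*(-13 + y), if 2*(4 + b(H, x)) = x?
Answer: -75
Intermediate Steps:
y = 23 (y = 20 + 3 = 23)
b(H, x) = -4 + x/2
(b(6 + 4*(-4), -3) - 1*2)*(-13 + y) = ((-4 + (½)*(-3)) - 1*2)*(-13 + 23) = ((-4 - 3/2) - 2)*10 = (-11/2 - 2)*10 = -15/2*10 = -75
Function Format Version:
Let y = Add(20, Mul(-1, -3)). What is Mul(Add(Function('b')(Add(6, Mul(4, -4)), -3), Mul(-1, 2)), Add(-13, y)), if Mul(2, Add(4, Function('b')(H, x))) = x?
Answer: -75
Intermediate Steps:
y = 23 (y = Add(20, 3) = 23)
Function('b')(H, x) = Add(-4, Mul(Rational(1, 2), x))
Mul(Add(Function('b')(Add(6, Mul(4, -4)), -3), Mul(-1, 2)), Add(-13, y)) = Mul(Add(Add(-4, Mul(Rational(1, 2), -3)), Mul(-1, 2)), Add(-13, 23)) = Mul(Add(Add(-4, Rational(-3, 2)), -2), 10) = Mul(Add(Rational(-11, 2), -2), 10) = Mul(Rational(-15, 2), 10) = -75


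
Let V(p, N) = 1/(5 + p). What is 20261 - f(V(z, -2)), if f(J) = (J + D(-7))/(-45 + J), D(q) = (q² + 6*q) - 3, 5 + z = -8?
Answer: 7314252/361 ≈ 20261.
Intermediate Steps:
z = -13 (z = -5 - 8 = -13)
D(q) = -3 + q² + 6*q
f(J) = (4 + J)/(-45 + J) (f(J) = (J + (-3 + (-7)² + 6*(-7)))/(-45 + J) = (J + (-3 + 49 - 42))/(-45 + J) = (J + 4)/(-45 + J) = (4 + J)/(-45 + J))
20261 - f(V(z, -2)) = 20261 - (4 + 1/(5 - 13))/(-45 + 1/(5 - 13)) = 20261 - (4 + 1/(-8))/(-45 + 1/(-8)) = 20261 - (4 - ⅛)/(-45 - ⅛) = 20261 - 31/((-361/8)*8) = 20261 - (-8)*31/(361*8) = 20261 - 1*(-31/361) = 20261 + 31/361 = 7314252/361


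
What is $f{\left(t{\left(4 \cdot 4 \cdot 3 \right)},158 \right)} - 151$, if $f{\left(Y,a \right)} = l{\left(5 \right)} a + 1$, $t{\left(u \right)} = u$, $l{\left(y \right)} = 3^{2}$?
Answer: $1272$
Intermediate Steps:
$l{\left(y \right)} = 9$
$f{\left(Y,a \right)} = 1 + 9 a$ ($f{\left(Y,a \right)} = 9 a + 1 = 1 + 9 a$)
$f{\left(t{\left(4 \cdot 4 \cdot 3 \right)},158 \right)} - 151 = \left(1 + 9 \cdot 158\right) - 151 = \left(1 + 1422\right) - 151 = 1423 - 151 = 1272$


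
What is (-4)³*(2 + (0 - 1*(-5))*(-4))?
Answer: 1152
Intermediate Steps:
(-4)³*(2 + (0 - 1*(-5))*(-4)) = -64*(2 + (0 + 5)*(-4)) = -64*(2 + 5*(-4)) = -64*(2 - 20) = -64*(-18) = 1152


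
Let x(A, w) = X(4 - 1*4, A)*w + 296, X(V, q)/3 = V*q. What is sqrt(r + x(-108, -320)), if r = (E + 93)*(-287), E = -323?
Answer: sqrt(66306) ≈ 257.50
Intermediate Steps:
X(V, q) = 3*V*q (X(V, q) = 3*(V*q) = 3*V*q)
r = 66010 (r = (-323 + 93)*(-287) = -230*(-287) = 66010)
x(A, w) = 296 (x(A, w) = (3*(4 - 1*4)*A)*w + 296 = (3*(4 - 4)*A)*w + 296 = (3*0*A)*w + 296 = 0*w + 296 = 0 + 296 = 296)
sqrt(r + x(-108, -320)) = sqrt(66010 + 296) = sqrt(66306)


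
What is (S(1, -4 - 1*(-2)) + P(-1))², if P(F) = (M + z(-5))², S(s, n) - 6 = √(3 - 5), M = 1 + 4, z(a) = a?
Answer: (6 + I*√2)² ≈ 34.0 + 16.971*I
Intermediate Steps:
M = 5
S(s, n) = 6 + I*√2 (S(s, n) = 6 + √(3 - 5) = 6 + √(-2) = 6 + I*√2)
P(F) = 0 (P(F) = (5 - 5)² = 0² = 0)
(S(1, -4 - 1*(-2)) + P(-1))² = ((6 + I*√2) + 0)² = (6 + I*√2)²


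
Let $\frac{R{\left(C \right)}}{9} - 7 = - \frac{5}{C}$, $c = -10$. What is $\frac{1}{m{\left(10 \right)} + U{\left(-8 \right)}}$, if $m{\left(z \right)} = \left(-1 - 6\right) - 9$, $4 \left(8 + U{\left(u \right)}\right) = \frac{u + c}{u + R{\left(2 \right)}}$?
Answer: $- \frac{65}{1569} \approx -0.041428$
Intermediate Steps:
$R{\left(C \right)} = 63 - \frac{45}{C}$ ($R{\left(C \right)} = 63 + 9 \left(- \frac{5}{C}\right) = 63 - \frac{45}{C}$)
$U{\left(u \right)} = -8 + \frac{-10 + u}{4 \left(\frac{81}{2} + u\right)}$ ($U{\left(u \right)} = -8 + \frac{\left(u - 10\right) \frac{1}{u + \left(63 - \frac{45}{2}\right)}}{4} = -8 + \frac{\left(-10 + u\right) \frac{1}{u + \left(63 - \frac{45}{2}\right)}}{4} = -8 + \frac{\left(-10 + u\right) \frac{1}{u + \frac{81}{2}}}{4} = -8 + \frac{\left(-10 + u\right) \frac{1}{\frac{81}{2} + u}}{4} = -8 + \frac{\frac{1}{\frac{81}{2} + u} \left(-10 + u\right)}{4} = -8 + \frac{-10 + u}{4 \left(\frac{81}{2} + u\right)}$)
$m{\left(z \right)} = -16$ ($m{\left(z \right)} = -7 - 9 = -16$)
$\frac{1}{m{\left(10 \right)} + U{\left(-8 \right)}} = \frac{1}{-16 + \frac{-1306 - -248}{2 \left(81 + 2 \left(-8\right)\right)}} = \frac{1}{-16 + \frac{-1306 + 248}{2 \left(81 - 16\right)}} = \frac{1}{-16 + \frac{1}{2} \cdot \frac{1}{65} \left(-1058\right)} = \frac{1}{-16 - \frac{529}{65}} = \frac{1}{- \frac{1569}{65}} = - \frac{65}{1569}$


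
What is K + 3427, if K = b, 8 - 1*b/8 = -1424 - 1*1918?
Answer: 30227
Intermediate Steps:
b = 26800 (b = 64 - 8*(-1424 - 1*1918) = 64 - 8*(-1424 - 1918) = 64 - 8*(-3342) = 64 + 26736 = 26800)
K = 26800
K + 3427 = 26800 + 3427 = 30227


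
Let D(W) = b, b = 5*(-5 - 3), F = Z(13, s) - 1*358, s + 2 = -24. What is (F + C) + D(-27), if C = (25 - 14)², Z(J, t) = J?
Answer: -264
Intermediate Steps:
s = -26 (s = -2 - 24 = -26)
F = -345 (F = 13 - 1*358 = 13 - 358 = -345)
b = -40 (b = 5*(-8) = -40)
D(W) = -40
C = 121 (C = 11² = 121)
(F + C) + D(-27) = (-345 + 121) - 40 = -224 - 40 = -264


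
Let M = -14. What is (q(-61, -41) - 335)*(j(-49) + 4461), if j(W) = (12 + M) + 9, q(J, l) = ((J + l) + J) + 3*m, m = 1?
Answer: -2211660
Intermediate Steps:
q(J, l) = 3 + l + 2*J (q(J, l) = ((J + l) + J) + 3*1 = (l + 2*J) + 3 = 3 + l + 2*J)
j(W) = 7 (j(W) = (12 - 14) + 9 = -2 + 9 = 7)
(q(-61, -41) - 335)*(j(-49) + 4461) = ((3 - 41 + 2*(-61)) - 335)*(7 + 4461) = ((3 - 41 - 122) - 335)*4468 = (-160 - 335)*4468 = -495*4468 = -2211660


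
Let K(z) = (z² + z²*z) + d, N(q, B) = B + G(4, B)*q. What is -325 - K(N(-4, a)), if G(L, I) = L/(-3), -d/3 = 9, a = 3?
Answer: -25546/27 ≈ -946.15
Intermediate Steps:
d = -27 (d = -3*9 = -27)
G(L, I) = -L/3 (G(L, I) = L*(-⅓) = -L/3)
N(q, B) = B - 4*q/3 (N(q, B) = B + (-⅓*4)*q = B - 4*q/3)
K(z) = -27 + z² + z³ (K(z) = (z² + z²*z) - 27 = (z² + z³) - 27 = -27 + z² + z³)
-325 - K(N(-4, a)) = -325 - (-27 + (3 - 4/3*(-4))² + (3 - 4/3*(-4))³) = -325 - (-27 + (3 + 16/3)² + (3 + 16/3)³) = -325 - (-27 + (25/3)² + (25/3)³) = -325 - (-27 + 625/9 + 15625/27) = -325 - 1*16771/27 = -325 - 16771/27 = -25546/27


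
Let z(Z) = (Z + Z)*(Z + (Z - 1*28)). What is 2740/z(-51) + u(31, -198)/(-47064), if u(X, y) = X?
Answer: 714135/3467048 ≈ 0.20598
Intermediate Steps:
z(Z) = 2*Z*(-28 + 2*Z) (z(Z) = (2*Z)*(Z + (Z - 28)) = (2*Z)*(Z + (-28 + Z)) = (2*Z)*(-28 + 2*Z) = 2*Z*(-28 + 2*Z))
2740/z(-51) + u(31, -198)/(-47064) = 2740/((4*(-51)*(-14 - 51))) + 31/(-47064) = 2740/((4*(-51)*(-65))) + 31*(-1/47064) = 2740/13260 - 31/47064 = 2740*(1/13260) - 31/47064 = 137/663 - 31/47064 = 714135/3467048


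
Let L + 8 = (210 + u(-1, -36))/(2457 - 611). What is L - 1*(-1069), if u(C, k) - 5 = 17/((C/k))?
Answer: 1959433/1846 ≈ 1061.4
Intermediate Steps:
u(C, k) = 5 + 17*k/C (u(C, k) = 5 + 17/((C/k)) = 5 + 17*(k/C) = 5 + 17*k/C)
L = -13941/1846 (L = -8 + (210 + (5 + 17*(-36)/(-1)))/(2457 - 611) = -8 + (210 + (5 + 17*(-36)*(-1)))/1846 = -8 + (210 + (5 + 612))*(1/1846) = -8 + (210 + 617)*(1/1846) = -8 + 827*(1/1846) = -8 + 827/1846 = -13941/1846 ≈ -7.5520)
L - 1*(-1069) = -13941/1846 - 1*(-1069) = -13941/1846 + 1069 = 1959433/1846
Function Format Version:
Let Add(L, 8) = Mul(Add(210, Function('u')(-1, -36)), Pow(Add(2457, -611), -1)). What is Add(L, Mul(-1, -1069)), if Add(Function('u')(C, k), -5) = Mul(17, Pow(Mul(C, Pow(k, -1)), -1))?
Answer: Rational(1959433, 1846) ≈ 1061.4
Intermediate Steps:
Function('u')(C, k) = Add(5, Mul(17, k, Pow(C, -1))) (Function('u')(C, k) = Add(5, Mul(17, Pow(Mul(C, Pow(k, -1)), -1))) = Add(5, Mul(17, Mul(k, Pow(C, -1)))) = Add(5, Mul(17, k, Pow(C, -1))))
L = Rational(-13941, 1846) (L = Add(-8, Mul(Add(210, Add(5, Mul(17, -36, Pow(-1, -1)))), Pow(Add(2457, -611), -1))) = Add(-8, Mul(Add(210, Add(5, Mul(17, -36, -1))), Pow(1846, -1))) = Add(-8, Mul(Add(210, Add(5, 612)), Rational(1, 1846))) = Add(-8, Mul(Add(210, 617), Rational(1, 1846))) = Add(-8, Mul(827, Rational(1, 1846))) = Add(-8, Rational(827, 1846)) = Rational(-13941, 1846) ≈ -7.5520)
Add(L, Mul(-1, -1069)) = Add(Rational(-13941, 1846), Mul(-1, -1069)) = Add(Rational(-13941, 1846), 1069) = Rational(1959433, 1846)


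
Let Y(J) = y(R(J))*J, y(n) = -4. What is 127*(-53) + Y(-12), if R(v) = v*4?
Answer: -6683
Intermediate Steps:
R(v) = 4*v
Y(J) = -4*J
127*(-53) + Y(-12) = 127*(-53) - 4*(-12) = -6731 + 48 = -6683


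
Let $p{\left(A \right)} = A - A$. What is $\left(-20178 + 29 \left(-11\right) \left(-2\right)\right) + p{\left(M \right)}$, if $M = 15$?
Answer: $-19540$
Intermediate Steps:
$p{\left(A \right)} = 0$
$\left(-20178 + 29 \left(-11\right) \left(-2\right)\right) + p{\left(M \right)} = \left(-20178 + 29 \left(-11\right) \left(-2\right)\right) + 0 = \left(-20178 - -638\right) + 0 = \left(-20178 + 638\right) + 0 = -19540 + 0 = -19540$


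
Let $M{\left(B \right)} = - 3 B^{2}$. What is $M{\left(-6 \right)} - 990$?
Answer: $-1098$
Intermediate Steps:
$M{\left(-6 \right)} - 990 = - 3 \left(-6\right)^{2} - 990 = \left(-3\right) 36 - 990 = -108 - 990 = -1098$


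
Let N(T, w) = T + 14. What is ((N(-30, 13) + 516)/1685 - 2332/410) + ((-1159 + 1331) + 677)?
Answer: 58280723/69085 ≈ 843.61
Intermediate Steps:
N(T, w) = 14 + T
((N(-30, 13) + 516)/1685 - 2332/410) + ((-1159 + 1331) + 677) = (((14 - 30) + 516)/1685 - 2332/410) + ((-1159 + 1331) + 677) = ((-16 + 516)*(1/1685) - 2332*1/410) + (172 + 677) = (500*(1/1685) - 1166/205) + 849 = (100/337 - 1166/205) + 849 = -372442/69085 + 849 = 58280723/69085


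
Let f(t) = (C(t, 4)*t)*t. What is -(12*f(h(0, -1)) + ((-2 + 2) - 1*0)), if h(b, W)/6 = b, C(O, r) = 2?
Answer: 0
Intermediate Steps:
h(b, W) = 6*b
f(t) = 2*t**2 (f(t) = (2*t)*t = 2*t**2)
-(12*f(h(0, -1)) + ((-2 + 2) - 1*0)) = -(12*(2*(6*0)**2) + ((-2 + 2) - 1*0)) = -(12*(2*0**2) + (0 + 0)) = -(12*(2*0) + 0) = -(12*0 + 0) = -(0 + 0) = -1*0 = 0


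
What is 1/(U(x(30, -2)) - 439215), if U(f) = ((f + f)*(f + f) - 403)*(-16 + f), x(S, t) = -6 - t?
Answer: -1/432435 ≈ -2.3125e-6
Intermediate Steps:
U(f) = (-403 + 4*f**2)*(-16 + f) (U(f) = ((2*f)*(2*f) - 403)*(-16 + f) = (4*f**2 - 403)*(-16 + f) = (-403 + 4*f**2)*(-16 + f))
1/(U(x(30, -2)) - 439215) = 1/((6448 - 403*(-6 - 1*(-2)) - 64*(-6 - 1*(-2))**2 + 4*(-6 - 1*(-2))**3) - 439215) = 1/((6448 - 403*(-6 + 2) - 64*(-6 + 2)**2 + 4*(-6 + 2)**3) - 439215) = 1/((6448 - 403*(-4) - 64*(-4)**2 + 4*(-4)**3) - 439215) = 1/((6448 + 1612 - 64*16 + 4*(-64)) - 439215) = 1/((6448 + 1612 - 1024 - 256) - 439215) = 1/(6780 - 439215) = 1/(-432435) = -1/432435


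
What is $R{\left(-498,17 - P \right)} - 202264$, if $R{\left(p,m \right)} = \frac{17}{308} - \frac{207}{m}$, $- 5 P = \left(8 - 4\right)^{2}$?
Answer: $- \frac{6292345575}{31108} \approx -2.0227 \cdot 10^{5}$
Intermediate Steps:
$P = - \frac{16}{5}$ ($P = - \frac{\left(8 - 4\right)^{2}}{5} = - \frac{4^{2}}{5} = \left(- \frac{1}{5}\right) 16 = - \frac{16}{5} \approx -3.2$)
$R{\left(p,m \right)} = \frac{17}{308} - \frac{207}{m}$ ($R{\left(p,m \right)} = 17 \cdot \frac{1}{308} - \frac{207}{m} = \frac{17}{308} - \frac{207}{m}$)
$R{\left(-498,17 - P \right)} - 202264 = \left(\frac{17}{308} - \frac{207}{17 - - \frac{16}{5}}\right) - 202264 = \left(\frac{17}{308} - \frac{207}{17 + \frac{16}{5}}\right) - 202264 = \left(\frac{17}{308} - \frac{207}{\frac{101}{5}}\right) - 202264 = \left(\frac{17}{308} - \frac{1035}{101}\right) - 202264 = - \frac{317063}{31108} - 202264 = - \frac{6292345575}{31108}$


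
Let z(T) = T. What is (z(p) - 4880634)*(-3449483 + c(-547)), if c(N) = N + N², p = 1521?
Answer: 15373211701773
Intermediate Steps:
(z(p) - 4880634)*(-3449483 + c(-547)) = (1521 - 4880634)*(-3449483 - 547*(1 - 547)) = -4879113*(-3449483 - 547*(-546)) = -4879113*(-3449483 + 298662) = -4879113*(-3150821) = 15373211701773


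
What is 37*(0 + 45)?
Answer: 1665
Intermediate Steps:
37*(0 + 45) = 37*45 = 1665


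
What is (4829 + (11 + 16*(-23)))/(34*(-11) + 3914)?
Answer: 1118/885 ≈ 1.2633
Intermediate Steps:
(4829 + (11 + 16*(-23)))/(34*(-11) + 3914) = (4829 + (11 - 368))/(-374 + 3914) = (4829 - 357)/3540 = 4472*(1/3540) = 1118/885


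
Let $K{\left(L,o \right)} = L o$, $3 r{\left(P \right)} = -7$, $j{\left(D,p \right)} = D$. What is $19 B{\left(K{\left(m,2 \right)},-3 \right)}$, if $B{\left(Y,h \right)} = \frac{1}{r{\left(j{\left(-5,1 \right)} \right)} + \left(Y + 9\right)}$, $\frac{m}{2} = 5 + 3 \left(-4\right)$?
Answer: $- \frac{57}{64} \approx -0.89063$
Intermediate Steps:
$r{\left(P \right)} = - \frac{7}{3}$ ($r{\left(P \right)} = \frac{1}{3} \left(-7\right) = - \frac{7}{3}$)
$m = -14$ ($m = 2 \left(5 + 3 \left(-4\right)\right) = 2 \left(5 - 12\right) = 2 \left(-7\right) = -14$)
$B{\left(Y,h \right)} = \frac{1}{\frac{20}{3} + Y}$ ($B{\left(Y,h \right)} = \frac{1}{- \frac{7}{3} + \left(Y + 9\right)} = \frac{1}{- \frac{7}{3} + \left(9 + Y\right)} = \frac{1}{\frac{20}{3} + Y}$)
$19 B{\left(K{\left(m,2 \right)},-3 \right)} = 19 \frac{3}{20 + 3 \left(\left(-14\right) 2\right)} = 19 \frac{3}{20 + 3 \left(-28\right)} = 19 \frac{3}{20 - 84} = 19 \frac{3}{-64} = 19 \cdot 3 \left(- \frac{1}{64}\right) = 19 \left(- \frac{3}{64}\right) = - \frac{57}{64}$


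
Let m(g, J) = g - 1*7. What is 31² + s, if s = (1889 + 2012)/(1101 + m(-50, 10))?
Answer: 1007185/1044 ≈ 964.74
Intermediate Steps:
m(g, J) = -7 + g (m(g, J) = g - 7 = -7 + g)
s = 3901/1044 (s = (1889 + 2012)/(1101 + (-7 - 50)) = 3901/(1101 - 57) = 3901/1044 ≈ 3.7366)
31² + s = 31² + 3901/1044 = 961 + 3901/1044 = 1007185/1044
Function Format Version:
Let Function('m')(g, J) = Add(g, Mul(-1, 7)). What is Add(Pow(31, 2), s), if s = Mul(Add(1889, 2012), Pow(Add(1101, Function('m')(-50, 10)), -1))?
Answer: Rational(1007185, 1044) ≈ 964.74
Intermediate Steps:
Function('m')(g, J) = Add(-7, g) (Function('m')(g, J) = Add(g, -7) = Add(-7, g))
s = Rational(3901, 1044) (s = Mul(Add(1889, 2012), Pow(Add(1101, Add(-7, -50)), -1)) = Mul(3901, Pow(Add(1101, -57), -1)) = Mul(3901, Pow(1044, -1)) = Mul(3901, Rational(1, 1044)) = Rational(3901, 1044) ≈ 3.7366)
Add(Pow(31, 2), s) = Add(Pow(31, 2), Rational(3901, 1044)) = Add(961, Rational(3901, 1044)) = Rational(1007185, 1044)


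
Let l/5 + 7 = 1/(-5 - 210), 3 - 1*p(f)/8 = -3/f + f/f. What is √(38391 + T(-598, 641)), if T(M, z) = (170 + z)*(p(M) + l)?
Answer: √3790482855913/12857 ≈ 151.43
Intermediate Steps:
p(f) = 16 + 24/f (p(f) = 24 - 8*(-3/f + f/f) = 24 - 8*(-3/f + 1) = 24 - 8*(1 - 3/f) = 24 + (-8 + 24/f) = 16 + 24/f)
l = -1506/43 (l = -35 + 5/(-5 - 210) = -35 + 5/(-215) = -35 + 5*(-1/215) = -35 - 1/43 = -1506/43 ≈ -35.023)
T(M, z) = (170 + z)*(-818/43 + 24/M) (T(M, z) = (170 + z)*((16 + 24/M) - 1506/43) = (170 + z)*(-818/43 + 24/M))
√(38391 + T(-598, 641)) = √(38391 + (2/43)*(87720 - 69530*(-598) + 516*641 - 409*(-598)*641)/(-598)) = √(38391 + (2/43)*(-1/598)*(87720 + 41578940 + 330756 + 156777062)) = √(38391 + (2/43)*(-1/598)*198774478) = √(38391 - 198774478/12857) = √(294818609/12857) = √3790482855913/12857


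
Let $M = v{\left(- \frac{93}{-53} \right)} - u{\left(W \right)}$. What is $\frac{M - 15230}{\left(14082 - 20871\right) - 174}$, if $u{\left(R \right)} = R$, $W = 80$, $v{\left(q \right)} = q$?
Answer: $\frac{811337}{369039} \approx 2.1985$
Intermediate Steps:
$M = - \frac{4147}{53}$ ($M = - \frac{93}{-53} - 80 = \left(-93\right) \left(- \frac{1}{53}\right) - 80 = \frac{93}{53} - 80 = - \frac{4147}{53} \approx -78.245$)
$\frac{M - 15230}{\left(14082 - 20871\right) - 174} = \frac{- \frac{4147}{53} - 15230}{\left(14082 - 20871\right) - 174} = - \frac{811337}{53 \left(\left(14082 - 20871\right) - 174\right)} = - \frac{811337}{53 \left(-6789 - 174\right)} = - \frac{811337}{53 \left(-6963\right)} = \left(- \frac{811337}{53}\right) \left(- \frac{1}{6963}\right) = \frac{811337}{369039}$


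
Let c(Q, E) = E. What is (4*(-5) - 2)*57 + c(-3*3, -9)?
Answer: -1263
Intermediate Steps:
(4*(-5) - 2)*57 + c(-3*3, -9) = (4*(-5) - 2)*57 - 9 = (-20 - 2)*57 - 9 = -22*57 - 9 = -1254 - 9 = -1263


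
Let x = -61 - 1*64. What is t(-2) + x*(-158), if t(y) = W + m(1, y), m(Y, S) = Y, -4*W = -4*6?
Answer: 19757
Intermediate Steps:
W = 6 (W = -(-1)*6 = -1/4*(-24) = 6)
x = -125 (x = -61 - 64 = -125)
t(y) = 7 (t(y) = 6 + 1 = 7)
t(-2) + x*(-158) = 7 - 125*(-158) = 7 + 19750 = 19757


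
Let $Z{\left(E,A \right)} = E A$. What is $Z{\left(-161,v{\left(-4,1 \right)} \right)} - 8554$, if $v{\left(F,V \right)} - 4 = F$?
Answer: $-8554$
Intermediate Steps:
$v{\left(F,V \right)} = 4 + F$
$Z{\left(E,A \right)} = A E$
$Z{\left(-161,v{\left(-4,1 \right)} \right)} - 8554 = \left(4 - 4\right) \left(-161\right) - 8554 = 0 \left(-161\right) - 8554 = 0 - 8554 = -8554$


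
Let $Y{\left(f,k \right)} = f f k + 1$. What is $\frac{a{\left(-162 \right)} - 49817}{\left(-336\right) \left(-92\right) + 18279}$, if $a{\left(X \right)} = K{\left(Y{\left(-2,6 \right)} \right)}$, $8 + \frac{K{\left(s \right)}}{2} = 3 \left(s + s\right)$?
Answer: $- \frac{869}{863} \approx -1.007$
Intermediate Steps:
$Y{\left(f,k \right)} = 1 + k f^{2}$ ($Y{\left(f,k \right)} = f^{2} k + 1 = k f^{2} + 1 = 1 + k f^{2}$)
$K{\left(s \right)} = -16 + 12 s$ ($K{\left(s \right)} = -16 + 2 \cdot 3 \left(s + s\right) = -16 + 2 \cdot 3 \cdot 2 s = -16 + 2 \cdot 6 s = -16 + 12 s$)
$a{\left(X \right)} = 284$ ($a{\left(X \right)} = -16 + 12 \left(1 + 6 \left(-2\right)^{2}\right) = -16 + 12 \left(1 + 6 \cdot 4\right) = -16 + 12 \left(1 + 24\right) = -16 + 12 \cdot 25 = -16 + 300 = 284$)
$\frac{a{\left(-162 \right)} - 49817}{\left(-336\right) \left(-92\right) + 18279} = \frac{284 - 49817}{\left(-336\right) \left(-92\right) + 18279} = - \frac{49533}{30912 + 18279} = - \frac{49533}{49191} = \left(-49533\right) \frac{1}{49191} = - \frac{869}{863}$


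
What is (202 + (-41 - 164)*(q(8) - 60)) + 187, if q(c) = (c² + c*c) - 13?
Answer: -10886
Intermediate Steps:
q(c) = -13 + 2*c² (q(c) = (c² + c²) - 13 = 2*c² - 13 = -13 + 2*c²)
(202 + (-41 - 164)*(q(8) - 60)) + 187 = (202 + (-41 - 164)*((-13 + 2*8²) - 60)) + 187 = (202 - 205*((-13 + 2*64) - 60)) + 187 = (202 - 205*((-13 + 128) - 60)) + 187 = (202 - 205*(115 - 60)) + 187 = (202 - 205*55) + 187 = (202 - 11275) + 187 = -11073 + 187 = -10886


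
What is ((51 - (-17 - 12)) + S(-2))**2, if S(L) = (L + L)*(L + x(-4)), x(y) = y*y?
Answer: 576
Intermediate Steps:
x(y) = y**2
S(L) = 2*L*(16 + L) (S(L) = (L + L)*(L + (-4)**2) = (2*L)*(L + 16) = (2*L)*(16 + L) = 2*L*(16 + L))
((51 - (-17 - 12)) + S(-2))**2 = ((51 - (-17 - 12)) + 2*(-2)*(16 - 2))**2 = ((51 - 1*(-29)) + 2*(-2)*14)**2 = ((51 + 29) - 56)**2 = (80 - 56)**2 = 24**2 = 576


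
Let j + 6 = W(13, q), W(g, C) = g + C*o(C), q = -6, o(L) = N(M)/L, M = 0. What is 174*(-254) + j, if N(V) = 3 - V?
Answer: -44186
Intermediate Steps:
o(L) = 3/L (o(L) = (3 - 1*0)/L = (3 + 0)/L = 3/L)
W(g, C) = 3 + g (W(g, C) = g + C*(3/C) = g + 3 = 3 + g)
j = 10 (j = -6 + (3 + 13) = -6 + 16 = 10)
174*(-254) + j = 174*(-254) + 10 = -44196 + 10 = -44186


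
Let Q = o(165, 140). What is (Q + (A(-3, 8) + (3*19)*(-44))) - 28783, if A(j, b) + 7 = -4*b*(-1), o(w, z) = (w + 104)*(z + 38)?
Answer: 16616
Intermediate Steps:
o(w, z) = (38 + z)*(104 + w) (o(w, z) = (104 + w)*(38 + z) = (38 + z)*(104 + w))
A(j, b) = -7 + 4*b (A(j, b) = -7 - 4*b*(-1) = -7 + 4*b)
Q = 47882 (Q = 3952 + 38*165 + 104*140 + 165*140 = 3952 + 6270 + 14560 + 23100 = 47882)
(Q + (A(-3, 8) + (3*19)*(-44))) - 28783 = (47882 + ((-7 + 4*8) + (3*19)*(-44))) - 28783 = (47882 + ((-7 + 32) + 57*(-44))) - 28783 = (47882 + (25 - 2508)) - 28783 = (47882 - 2483) - 28783 = 45399 - 28783 = 16616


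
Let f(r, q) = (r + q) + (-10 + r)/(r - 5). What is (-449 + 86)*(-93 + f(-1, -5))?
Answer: 70543/2 ≈ 35272.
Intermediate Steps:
f(r, q) = q + r + (-10 + r)/(-5 + r) (f(r, q) = (q + r) + (-10 + r)/(-5 + r) = q + r + (-10 + r)/(-5 + r))
(-449 + 86)*(-93 + f(-1, -5)) = (-449 + 86)*(-93 + (-10 + (-1)² - 5*(-5) - 4*(-1) - 5*(-1))/(-5 - 1)) = -363*(-93 + (-10 + 1 + 25 + 4 + 5)/(-6)) = -363*(-93 - ⅙*25) = -363*(-93 - 25/6) = -363*(-583/6) = 70543/2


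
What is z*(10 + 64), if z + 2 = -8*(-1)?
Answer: 444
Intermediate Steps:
z = 6 (z = -2 - 8*(-1) = -2 + 8 = 6)
z*(10 + 64) = 6*(10 + 64) = 6*74 = 444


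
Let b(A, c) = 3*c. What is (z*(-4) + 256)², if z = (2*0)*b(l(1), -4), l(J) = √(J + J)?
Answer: 65536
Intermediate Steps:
l(J) = √2*√J (l(J) = √(2*J) = √2*√J)
z = 0 (z = (2*0)*(3*(-4)) = 0*(-12) = 0)
(z*(-4) + 256)² = (0*(-4) + 256)² = (0 + 256)² = 256² = 65536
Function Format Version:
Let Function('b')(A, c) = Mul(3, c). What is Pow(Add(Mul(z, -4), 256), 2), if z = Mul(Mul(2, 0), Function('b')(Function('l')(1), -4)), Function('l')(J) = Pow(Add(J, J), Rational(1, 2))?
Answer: 65536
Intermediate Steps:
Function('l')(J) = Mul(Pow(2, Rational(1, 2)), Pow(J, Rational(1, 2))) (Function('l')(J) = Pow(Mul(2, J), Rational(1, 2)) = Mul(Pow(2, Rational(1, 2)), Pow(J, Rational(1, 2))))
z = 0 (z = Mul(Mul(2, 0), Mul(3, -4)) = Mul(0, -12) = 0)
Pow(Add(Mul(z, -4), 256), 2) = Pow(Add(Mul(0, -4), 256), 2) = Pow(Add(0, 256), 2) = Pow(256, 2) = 65536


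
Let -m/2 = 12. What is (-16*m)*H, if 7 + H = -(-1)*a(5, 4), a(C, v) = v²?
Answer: 3456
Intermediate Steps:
m = -24 (m = -2*12 = -24)
H = 9 (H = -7 - (-1)*4² = -7 - (-1)*16 = -7 - 1*(-16) = -7 + 16 = 9)
(-16*m)*H = -16*(-24)*9 = 384*9 = 3456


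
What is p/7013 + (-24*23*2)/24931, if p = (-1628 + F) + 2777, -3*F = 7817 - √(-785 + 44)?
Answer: -132175526/524523309 + I*√741/21039 ≈ -0.25199 + 0.0012939*I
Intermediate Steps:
F = -7817/3 + I*√741/3 (F = -(7817 - √(-785 + 44))/3 = -(7817 - √(-741))/3 = -(7817 - I*√741)/3 = -7817/3 + I*√741/3 ≈ -2605.7 + 9.0738*I)
p = -4370/3 + I*√741/3 (p = (-1628 + (-7817/3 + I*√741/3)) + 2777 = (-12701/3 + I*√741/3) + 2777 = -4370/3 + I*√741/3 ≈ -1456.7 + 9.0738*I)
p/7013 + (-24*23*2)/24931 = (-4370/3 + I*√741/3)/7013 + (-24*23*2)/24931 = (-4370/3 + I*√741/3)*(1/7013) - 552*2*(1/24931) = (-4370/21039 + I*√741/21039) - 1104*1/24931 = (-4370/21039 + I*√741/21039) - 1104/24931 = -132175526/524523309 + I*√741/21039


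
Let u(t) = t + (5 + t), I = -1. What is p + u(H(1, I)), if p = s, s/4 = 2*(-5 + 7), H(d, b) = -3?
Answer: 15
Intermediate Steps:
u(t) = 5 + 2*t
s = 16 (s = 4*(2*(-5 + 7)) = 4*(2*2) = 4*4 = 16)
p = 16
p + u(H(1, I)) = 16 + (5 + 2*(-3)) = 16 + (5 - 6) = 16 - 1 = 15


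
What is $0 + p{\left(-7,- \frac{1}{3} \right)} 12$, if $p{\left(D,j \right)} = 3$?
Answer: $36$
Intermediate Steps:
$0 + p{\left(-7,- \frac{1}{3} \right)} 12 = 0 + 3 \cdot 12 = 0 + 36 = 36$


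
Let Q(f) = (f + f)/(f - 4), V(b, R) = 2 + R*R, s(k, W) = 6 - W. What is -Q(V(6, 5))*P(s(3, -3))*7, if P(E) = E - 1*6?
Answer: -1134/23 ≈ -49.304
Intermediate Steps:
V(b, R) = 2 + R²
P(E) = -6 + E (P(E) = E - 6 = -6 + E)
Q(f) = 2*f/(-4 + f) (Q(f) = (2*f)/(-4 + f) = 2*f/(-4 + f))
-Q(V(6, 5))*P(s(3, -3))*7 = -(2*(2 + 5²)/(-4 + (2 + 5²)))*(-6 + (6 - 1*(-3)))*7 = -(2*(2 + 25)/(-4 + (2 + 25)))*(-6 + (6 + 3))*7 = -(2*27/(-4 + 27))*(-6 + 9)*7 = -(2*27/23)*3*7 = -(2*27*(1/23))*3*7 = -(54/23)*3*7 = -162*7/23 = -1*1134/23 = -1134/23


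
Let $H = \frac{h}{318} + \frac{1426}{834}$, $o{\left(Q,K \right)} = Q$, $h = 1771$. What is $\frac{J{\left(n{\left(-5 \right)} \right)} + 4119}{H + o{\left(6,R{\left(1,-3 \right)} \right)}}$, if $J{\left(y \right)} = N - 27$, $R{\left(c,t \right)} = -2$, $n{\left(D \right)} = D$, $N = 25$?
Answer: $\frac{60659878}{195653} \approx 310.04$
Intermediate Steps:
$J{\left(y \right)} = -2$ ($J{\left(y \right)} = 25 - 27 = -2$)
$H = \frac{107249}{14734}$ ($H = \frac{1771}{318} + \frac{1426}{834} = 1771 \cdot \frac{1}{318} + 1426 \cdot \frac{1}{834} = \frac{1771}{318} + \frac{713}{417} = \frac{107249}{14734} \approx 7.279$)
$\frac{J{\left(n{\left(-5 \right)} \right)} + 4119}{H + o{\left(6,R{\left(1,-3 \right)} \right)}} = \frac{-2 + 4119}{\frac{107249}{14734} + 6} = \frac{4117}{\frac{195653}{14734}} = 4117 \cdot \frac{14734}{195653} = \frac{60659878}{195653}$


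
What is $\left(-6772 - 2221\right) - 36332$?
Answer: $-45325$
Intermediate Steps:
$\left(-6772 - 2221\right) - 36332 = -8993 - 36332 = -45325$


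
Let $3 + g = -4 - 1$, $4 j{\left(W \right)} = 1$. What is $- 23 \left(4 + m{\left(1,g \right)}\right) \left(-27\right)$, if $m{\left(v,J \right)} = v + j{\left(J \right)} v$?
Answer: $\frac{13041}{4} \approx 3260.3$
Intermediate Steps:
$j{\left(W \right)} = \frac{1}{4}$ ($j{\left(W \right)} = \frac{1}{4} \cdot 1 = \frac{1}{4}$)
$g = -8$ ($g = -3 - 5 = -8$)
$m{\left(v,J \right)} = \frac{5 v}{4}$ ($m{\left(v,J \right)} = v + \frac{v}{4} = \frac{5 v}{4}$)
$- 23 \left(4 + m{\left(1,g \right)}\right) \left(-27\right) = - 23 \left(4 + \frac{5}{4} \cdot 1\right) \left(-27\right) = - 23 \left(4 + \frac{5}{4}\right) \left(-27\right) = \left(-23\right) \frac{21}{4} \left(-27\right) = \left(- \frac{483}{4}\right) \left(-27\right) = \frac{13041}{4}$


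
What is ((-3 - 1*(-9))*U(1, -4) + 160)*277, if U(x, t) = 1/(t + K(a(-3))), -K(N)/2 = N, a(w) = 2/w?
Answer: 174787/4 ≈ 43697.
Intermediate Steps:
K(N) = -2*N
U(x, t) = 1/(4/3 + t) (U(x, t) = 1/(t - 4/(-3)) = 1/(t - 4*(-1)/3) = 1/(t - 2*(-⅔)) = 1/(t + 4/3) = 1/(4/3 + t))
((-3 - 1*(-9))*U(1, -4) + 160)*277 = ((-3 - 1*(-9))*(3/(4 + 3*(-4))) + 160)*277 = ((-3 + 9)*(3/(4 - 12)) + 160)*277 = (6*(3/(-8)) + 160)*277 = (6*(3*(-⅛)) + 160)*277 = (6*(-3/8) + 160)*277 = (-9/4 + 160)*277 = (631/4)*277 = 174787/4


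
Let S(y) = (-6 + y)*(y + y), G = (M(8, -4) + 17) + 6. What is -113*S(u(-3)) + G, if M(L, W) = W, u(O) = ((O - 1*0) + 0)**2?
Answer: -6083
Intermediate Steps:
u(O) = O**2 (u(O) = ((O + 0) + 0)**2 = (O + 0)**2 = O**2)
G = 19 (G = (-4 + 17) + 6 = 13 + 6 = 19)
S(y) = 2*y*(-6 + y) (S(y) = (-6 + y)*(2*y) = 2*y*(-6 + y))
-113*S(u(-3)) + G = -226*(-3)**2*(-6 + (-3)**2) + 19 = -226*9*(-6 + 9) + 19 = -226*9*3 + 19 = -113*54 + 19 = -6102 + 19 = -6083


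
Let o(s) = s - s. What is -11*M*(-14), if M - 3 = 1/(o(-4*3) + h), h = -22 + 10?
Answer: 2695/6 ≈ 449.17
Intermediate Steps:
o(s) = 0
h = -12
M = 35/12 (M = 3 + 1/(0 - 12) = 3 + 1/(-12) = 3 - 1/12 = 35/12 ≈ 2.9167)
-11*M*(-14) = -11*35/12*(-14) = -385/12*(-14) = 2695/6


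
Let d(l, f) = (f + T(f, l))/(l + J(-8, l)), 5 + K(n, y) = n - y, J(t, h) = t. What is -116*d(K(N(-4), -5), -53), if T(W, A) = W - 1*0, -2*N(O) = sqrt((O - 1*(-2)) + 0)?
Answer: -196736/129 + 12296*I*sqrt(2)/129 ≈ -1525.1 + 134.8*I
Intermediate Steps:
N(O) = -sqrt(2 + O)/2 (N(O) = -sqrt((O - 1*(-2)) + 0)/2 = -sqrt((O + 2) + 0)/2 = -sqrt((2 + O) + 0)/2 = -sqrt(2 + O)/2)
T(W, A) = W (T(W, A) = W + 0 = W)
K(n, y) = -5 + n - y (K(n, y) = -5 + (n - y) = -5 + n - y)
d(l, f) = 2*f/(-8 + l) (d(l, f) = (f + f)/(l - 8) = (2*f)/(-8 + l) = 2*f/(-8 + l))
-116*d(K(N(-4), -5), -53) = -232*(-53)/(-8 + (-5 - sqrt(2 - 4)/2 - 1*(-5))) = -232*(-53)/(-8 + (-5 - I*sqrt(2)/2 + 5)) = -232*(-53)/(-8 - I*sqrt(2)/2) = -(-12296)/(-8 - I*sqrt(2)/2) = 12296/(-8 - I*sqrt(2)/2)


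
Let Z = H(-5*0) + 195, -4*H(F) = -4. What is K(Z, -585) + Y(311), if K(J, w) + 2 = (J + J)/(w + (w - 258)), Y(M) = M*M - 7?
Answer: 4932298/51 ≈ 96712.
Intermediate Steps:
H(F) = 1 (H(F) = -¼*(-4) = 1)
Z = 196 (Z = 1 + 195 = 196)
Y(M) = -7 + M² (Y(M) = M² - 7 = -7 + M²)
K(J, w) = -2 + 2*J/(-258 + 2*w) (K(J, w) = -2 + (J + J)/(w + (w - 258)) = -2 + (2*J)/(w + (-258 + w)) = -2 + (2*J)/(-258 + 2*w) = -2 + 2*J/(-258 + 2*w))
K(Z, -585) + Y(311) = (258 + 196 - 2*(-585))/(-129 - 585) + (-7 + 311²) = (258 + 196 + 1170)/(-714) + (-7 + 96721) = -1/714*1624 + 96714 = -116/51 + 96714 = 4932298/51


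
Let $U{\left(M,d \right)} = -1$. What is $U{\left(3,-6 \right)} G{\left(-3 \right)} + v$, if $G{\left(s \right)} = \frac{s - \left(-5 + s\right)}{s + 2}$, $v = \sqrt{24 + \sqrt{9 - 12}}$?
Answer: $5 + \sqrt{24 + i \sqrt{3}} \approx 9.9022 + 0.17666 i$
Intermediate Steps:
$v = \sqrt{24 + i \sqrt{3}}$ ($v = \sqrt{24 + \sqrt{-3}} = \sqrt{24 + i \sqrt{3}} \approx 4.9022 + 0.17666 i$)
$G{\left(s \right)} = \frac{5}{2 + s}$
$U{\left(3,-6 \right)} G{\left(-3 \right)} + v = - \frac{5}{2 - 3} + \sqrt{24 + i \sqrt{3}} = - \frac{5}{-1} + \sqrt{24 + i \sqrt{3}} = - 5 \left(-1\right) + \sqrt{24 + i \sqrt{3}} = \left(-1\right) \left(-5\right) + \sqrt{24 + i \sqrt{3}} = 5 + \sqrt{24 + i \sqrt{3}}$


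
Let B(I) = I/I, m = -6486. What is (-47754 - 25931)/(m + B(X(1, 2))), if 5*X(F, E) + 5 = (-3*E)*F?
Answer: 14737/1297 ≈ 11.362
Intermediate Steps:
X(F, E) = -1 - 3*E*F/5 (X(F, E) = -1 + ((-3*E)*F)/5 = -1 + (-3*E*F)/5 = -1 - 3*E*F/5)
B(I) = 1
(-47754 - 25931)/(m + B(X(1, 2))) = (-47754 - 25931)/(-6486 + 1) = -73685/(-6485) = -73685*(-1/6485) = 14737/1297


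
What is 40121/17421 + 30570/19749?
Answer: 441636533/114682443 ≈ 3.8510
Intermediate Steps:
40121/17421 + 30570/19749 = 40121*(1/17421) + 30570*(1/19749) = 40121/17421 + 10190/6583 = 441636533/114682443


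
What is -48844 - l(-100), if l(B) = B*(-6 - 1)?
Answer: -49544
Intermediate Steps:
l(B) = -7*B (l(B) = B*(-7) = -7*B)
-48844 - l(-100) = -48844 - (-7)*(-100) = -48844 - 1*700 = -48844 - 700 = -49544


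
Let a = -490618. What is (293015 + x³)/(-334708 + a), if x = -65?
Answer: -9195/412663 ≈ -0.022282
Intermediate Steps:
(293015 + x³)/(-334708 + a) = (293015 + (-65)³)/(-334708 - 490618) = (293015 - 274625)/(-825326) = 18390*(-1/825326) = -9195/412663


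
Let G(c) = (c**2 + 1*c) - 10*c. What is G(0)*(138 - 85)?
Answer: 0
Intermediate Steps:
G(c) = c**2 - 9*c (G(c) = (c**2 + c) - 10*c = (c + c**2) - 10*c = c**2 - 9*c)
G(0)*(138 - 85) = (0*(-9 + 0))*(138 - 85) = (0*(-9))*53 = 0*53 = 0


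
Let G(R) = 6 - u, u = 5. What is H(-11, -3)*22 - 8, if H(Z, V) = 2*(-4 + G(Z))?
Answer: -140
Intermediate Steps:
G(R) = 1 (G(R) = 6 - 1*5 = 6 - 5 = 1)
H(Z, V) = -6 (H(Z, V) = 2*(-4 + 1) = 2*(-3) = -6)
H(-11, -3)*22 - 8 = -6*22 - 8 = -132 - 8 = -140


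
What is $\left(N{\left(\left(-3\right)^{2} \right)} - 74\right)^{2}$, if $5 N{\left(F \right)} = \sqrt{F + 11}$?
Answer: $\frac{27384}{5} - \frac{296 \sqrt{5}}{5} \approx 5344.4$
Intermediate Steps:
$N{\left(F \right)} = \frac{\sqrt{11 + F}}{5}$ ($N{\left(F \right)} = \frac{\sqrt{F + 11}}{5} = \frac{\sqrt{11 + F}}{5}$)
$\left(N{\left(\left(-3\right)^{2} \right)} - 74\right)^{2} = \left(\frac{\sqrt{11 + \left(-3\right)^{2}}}{5} - 74\right)^{2} = \left(\frac{\sqrt{11 + 9}}{5} - 74\right)^{2} = \left(\frac{\sqrt{20}}{5} - 74\right)^{2} = \left(\frac{2 \sqrt{5}}{5} - 74\right)^{2} = \left(-74 + \frac{2 \sqrt{5}}{5}\right)^{2}$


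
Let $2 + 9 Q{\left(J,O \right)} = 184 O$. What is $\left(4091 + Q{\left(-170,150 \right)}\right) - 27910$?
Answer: $- \frac{186773}{9} \approx -20753.0$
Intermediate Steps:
$Q{\left(J,O \right)} = - \frac{2}{9} + \frac{184 O}{9}$
$\left(4091 + Q{\left(-170,150 \right)}\right) - 27910 = \left(4091 + \left(- \frac{2}{9} + \frac{184}{9} \cdot 150\right)\right) - 27910 = \left(4091 + \left(- \frac{2}{9} + \frac{9200}{3}\right)\right) - 27910 = \left(4091 + \frac{27598}{9}\right) - 27910 = \frac{64417}{9} - 27910 = - \frac{186773}{9}$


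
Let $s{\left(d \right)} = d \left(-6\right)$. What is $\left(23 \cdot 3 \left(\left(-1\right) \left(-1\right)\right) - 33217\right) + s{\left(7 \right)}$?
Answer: $-33190$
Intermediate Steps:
$s{\left(d \right)} = - 6 d$
$\left(23 \cdot 3 \left(\left(-1\right) \left(-1\right)\right) - 33217\right) + s{\left(7 \right)} = \left(23 \cdot 3 \left(\left(-1\right) \left(-1\right)\right) - 33217\right) - 42 = \left(69 \cdot 1 - 33217\right) - 42 = \left(69 - 33217\right) - 42 = -33148 - 42 = -33190$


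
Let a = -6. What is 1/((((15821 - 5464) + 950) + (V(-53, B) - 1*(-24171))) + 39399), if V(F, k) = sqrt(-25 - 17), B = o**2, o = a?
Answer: 24959/1868855057 - I*sqrt(42)/5606565171 ≈ 1.3355e-5 - 1.1559e-9*I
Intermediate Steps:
o = -6
B = 36 (B = (-6)**2 = 36)
V(F, k) = I*sqrt(42) (V(F, k) = sqrt(-42) = I*sqrt(42))
1/((((15821 - 5464) + 950) + (V(-53, B) - 1*(-24171))) + 39399) = 1/((((15821 - 5464) + 950) + (I*sqrt(42) - 1*(-24171))) + 39399) = 1/(((10357 + 950) + (I*sqrt(42) + 24171)) + 39399) = 1/((11307 + (24171 + I*sqrt(42))) + 39399) = 1/((35478 + I*sqrt(42)) + 39399) = 1/(74877 + I*sqrt(42))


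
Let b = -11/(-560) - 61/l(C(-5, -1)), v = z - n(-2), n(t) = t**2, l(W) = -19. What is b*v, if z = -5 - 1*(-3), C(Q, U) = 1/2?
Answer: -103107/5320 ≈ -19.381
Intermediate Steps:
C(Q, U) = 1/2 (C(Q, U) = 1*(1/2) = 1/2)
z = -2 (z = -5 + 3 = -2)
v = -6 (v = -2 - 1*(-2)**2 = -2 - 1*4 = -2 - 4 = -6)
b = 34369/10640 (b = -11/(-560) - 61/(-19) = -11*(-1/560) - 61*(-1/19) = 11/560 + 61/19 = 34369/10640 ≈ 3.2302)
b*v = (34369/10640)*(-6) = -103107/5320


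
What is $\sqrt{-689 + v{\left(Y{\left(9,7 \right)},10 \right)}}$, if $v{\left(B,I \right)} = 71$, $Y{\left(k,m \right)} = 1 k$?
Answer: $i \sqrt{618} \approx 24.86 i$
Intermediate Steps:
$Y{\left(k,m \right)} = k$
$\sqrt{-689 + v{\left(Y{\left(9,7 \right)},10 \right)}} = \sqrt{-689 + 71} = \sqrt{-618} = i \sqrt{618}$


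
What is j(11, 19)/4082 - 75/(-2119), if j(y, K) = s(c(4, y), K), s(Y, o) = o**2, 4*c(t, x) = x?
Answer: 82393/665366 ≈ 0.12383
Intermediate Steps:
c(t, x) = x/4
j(y, K) = K**2
j(11, 19)/4082 - 75/(-2119) = 19**2/4082 - 75/(-2119) = 361*(1/4082) - 75*(-1/2119) = 361/4082 + 75/2119 = 82393/665366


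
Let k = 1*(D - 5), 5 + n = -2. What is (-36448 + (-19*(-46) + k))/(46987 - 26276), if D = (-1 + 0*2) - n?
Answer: -35573/20711 ≈ -1.7176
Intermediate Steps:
n = -7 (n = -5 - 2 = -7)
D = 6 (D = (-1 + 0*2) - 1*(-7) = (-1 + 0) + 7 = -1 + 7 = 6)
k = 1 (k = 1*(6 - 5) = 1*1 = 1)
(-36448 + (-19*(-46) + k))/(46987 - 26276) = (-36448 + (-19*(-46) + 1))/(46987 - 26276) = (-36448 + (874 + 1))/20711 = (-36448 + 875)*(1/20711) = -35573*1/20711 = -35573/20711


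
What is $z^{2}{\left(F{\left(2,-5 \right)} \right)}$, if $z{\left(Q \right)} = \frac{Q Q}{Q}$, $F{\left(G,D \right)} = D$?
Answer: $25$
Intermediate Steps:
$z{\left(Q \right)} = Q$ ($z{\left(Q \right)} = \frac{Q^{2}}{Q} = Q$)
$z^{2}{\left(F{\left(2,-5 \right)} \right)} = \left(-5\right)^{2} = 25$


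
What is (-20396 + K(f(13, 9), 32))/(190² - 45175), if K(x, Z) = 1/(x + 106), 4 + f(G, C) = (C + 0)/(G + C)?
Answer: 45952166/20445975 ≈ 2.2475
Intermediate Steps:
f(G, C) = -4 + C/(C + G) (f(G, C) = -4 + (C + 0)/(G + C) = -4 + C/(C + G))
K(x, Z) = 1/(106 + x)
(-20396 + K(f(13, 9), 32))/(190² - 45175) = (-20396 + 1/(106 + (-4*13 - 3*9)/(9 + 13)))/(190² - 45175) = (-20396 + 1/(106 + (-52 - 27)/22))/(36100 - 45175) = (-20396 + 1/(106 + (1/22)*(-79)))/(-9075) = (-20396 + 1/(106 - 79/22))*(-1/9075) = (-20396 + 1/(2253/22))*(-1/9075) = (-20396 + 22/2253)*(-1/9075) = -45952166/2253*(-1/9075) = 45952166/20445975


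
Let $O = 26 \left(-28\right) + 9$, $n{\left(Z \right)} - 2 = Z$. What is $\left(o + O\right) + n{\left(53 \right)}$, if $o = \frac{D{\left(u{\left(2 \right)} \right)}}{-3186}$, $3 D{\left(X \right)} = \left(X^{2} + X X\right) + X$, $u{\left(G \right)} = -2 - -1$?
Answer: $- \frac{6346513}{9558} \approx -664.0$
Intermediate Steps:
$n{\left(Z \right)} = 2 + Z$
$u{\left(G \right)} = -1$ ($u{\left(G \right)} = -2 + 1 = -1$)
$D{\left(X \right)} = \frac{X}{3} + \frac{2 X^{2}}{3}$ ($D{\left(X \right)} = \frac{\left(X^{2} + X X\right) + X}{3} = \frac{\left(X^{2} + X^{2}\right) + X}{3} = \frac{2 X^{2} + X}{3} = \frac{X + 2 X^{2}}{3} = \frac{X}{3} + \frac{2 X^{2}}{3}$)
$o = - \frac{1}{9558}$ ($o = \frac{\frac{1}{3} \left(-1\right) \left(1 + 2 \left(-1\right)\right)}{-3186} = \frac{1}{3} \left(-1\right) \left(1 - 2\right) \left(- \frac{1}{3186}\right) = \frac{1}{3} \left(-1\right) \left(-1\right) \left(- \frac{1}{3186}\right) = \frac{1}{3} \left(- \frac{1}{3186}\right) = - \frac{1}{9558} \approx -0.00010462$)
$O = -719$ ($O = -728 + 9 = -719$)
$\left(o + O\right) + n{\left(53 \right)} = \left(- \frac{1}{9558} - 719\right) + \left(2 + 53\right) = - \frac{6872203}{9558} + 55 = - \frac{6346513}{9558}$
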